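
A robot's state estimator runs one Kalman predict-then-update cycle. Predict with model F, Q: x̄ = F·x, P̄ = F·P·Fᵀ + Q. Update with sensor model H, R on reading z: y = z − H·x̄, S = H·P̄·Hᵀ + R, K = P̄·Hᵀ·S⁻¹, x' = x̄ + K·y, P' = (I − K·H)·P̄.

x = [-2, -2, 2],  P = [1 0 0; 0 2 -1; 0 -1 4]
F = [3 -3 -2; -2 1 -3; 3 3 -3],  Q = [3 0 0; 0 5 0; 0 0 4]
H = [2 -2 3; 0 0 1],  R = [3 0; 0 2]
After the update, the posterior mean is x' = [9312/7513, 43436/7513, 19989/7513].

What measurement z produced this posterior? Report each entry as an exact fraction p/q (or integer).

z = [-1, 3]

x̄ = F·x = [-4, -4, -18]
P̄ = F·P·Fᵀ + Q = [34 5 12; 5 53 48; 12 48 85]
S = H·P̄·Hᵀ + R = [644 183; 183 87]
K = P̄·Hᵀ·S⁻¹ = [1994/7513 -3158/7513; -1536/7513 7376/7513; 122/7513 21251/22539]
x' − x̄ = [39364/7513, 73488/7513, 155223/7513] = K·y
y = (KᵀK)⁻¹·Kᵀ·(x' − x̄) = [53, 21]
z = y + H·x̄ = [53, 21] + [-54, -18] = [-1, 3]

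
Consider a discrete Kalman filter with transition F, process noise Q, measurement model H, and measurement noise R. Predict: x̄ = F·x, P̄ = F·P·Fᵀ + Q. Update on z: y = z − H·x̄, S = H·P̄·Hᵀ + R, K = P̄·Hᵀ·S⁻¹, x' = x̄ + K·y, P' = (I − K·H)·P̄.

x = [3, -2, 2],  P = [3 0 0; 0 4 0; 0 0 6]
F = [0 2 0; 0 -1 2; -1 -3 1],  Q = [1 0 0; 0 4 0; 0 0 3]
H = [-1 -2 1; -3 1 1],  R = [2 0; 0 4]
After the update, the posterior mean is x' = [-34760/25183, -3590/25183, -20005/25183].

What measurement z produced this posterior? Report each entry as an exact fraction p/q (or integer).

x̄ = F·x = [-4, 6, 5]
P̄ = F·P·Fᵀ + Q = [17 -8 -24; -8 32 24; -24 24 48]
S = H·P̄·Hᵀ + R = [115 67; 67 477]
K = P̄·Hᵀ·S⁻¹ = [-3182/25183 -3935/25183; -10312/25183 5672/25183; 900/25183 7476/25183]
x' − x̄ = [65972/25183, -154688/25183, -145920/25183] = K·y
y = (KᵀK)⁻¹·Kᵀ·(x' − x̄) = [4, -20]
z = y + H·x̄ = [4, -20] + [-3, 23] = [1, 3]

z = [1, 3]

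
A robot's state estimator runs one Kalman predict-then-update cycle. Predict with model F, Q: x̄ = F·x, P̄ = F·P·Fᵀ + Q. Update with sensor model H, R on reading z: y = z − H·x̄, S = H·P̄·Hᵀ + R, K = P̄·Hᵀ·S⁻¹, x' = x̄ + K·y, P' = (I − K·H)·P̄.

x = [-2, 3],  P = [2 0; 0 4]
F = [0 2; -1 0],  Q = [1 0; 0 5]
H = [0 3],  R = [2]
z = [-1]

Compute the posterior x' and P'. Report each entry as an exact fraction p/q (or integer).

x' = [6, -17/65]
P' = [17 0; 0 14/65]

x̄ = F·x = [6, 2]
P̄ = F·P·Fᵀ + Q = [17 0; 0 7]
y = z − H·x̄ = [-7]
S = H·P̄·Hᵀ + R = [65]
K = P̄·Hᵀ·S⁻¹ = [0; 21/65]
x' = x̄ + K·y = [6, -17/65]
P' = (I − K·H)·P̄ = [17 0; 0 14/65]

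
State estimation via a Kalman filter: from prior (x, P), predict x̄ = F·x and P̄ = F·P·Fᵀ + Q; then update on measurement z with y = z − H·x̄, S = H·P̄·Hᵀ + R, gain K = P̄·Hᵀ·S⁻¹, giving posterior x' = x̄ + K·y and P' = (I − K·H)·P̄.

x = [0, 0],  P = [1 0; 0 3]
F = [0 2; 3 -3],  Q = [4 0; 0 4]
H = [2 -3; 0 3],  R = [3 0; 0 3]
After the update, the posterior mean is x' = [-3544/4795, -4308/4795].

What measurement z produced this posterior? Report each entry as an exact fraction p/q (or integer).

x̄ = F·x = [0, 0]
P̄ = F·P·Fᵀ + Q = [16 -18; -18 40]
S = H·P̄·Hᵀ + R = [643 -468; -468 363]
K = P̄·Hᵀ·S⁻¹ = [1982/4795 1842/4795; -156/4795 1384/4795]
x' − x̄ = [-3544/4795, -4308/4795] = K·y
y = (KᵀK)⁻¹·Kᵀ·(x' − x̄) = [1, -3]
z = y + H·x̄ = [1, -3] + [0, 0] = [1, -3]

z = [1, -3]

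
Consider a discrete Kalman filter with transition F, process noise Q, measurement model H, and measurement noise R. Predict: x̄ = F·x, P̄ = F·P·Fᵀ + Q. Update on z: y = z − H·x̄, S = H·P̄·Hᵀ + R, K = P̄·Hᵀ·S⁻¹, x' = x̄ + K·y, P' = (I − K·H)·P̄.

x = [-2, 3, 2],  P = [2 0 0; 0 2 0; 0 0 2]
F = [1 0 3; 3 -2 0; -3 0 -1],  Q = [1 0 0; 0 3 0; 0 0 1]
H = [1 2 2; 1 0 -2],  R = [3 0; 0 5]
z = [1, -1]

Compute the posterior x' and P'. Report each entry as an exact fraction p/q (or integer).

x̄ = F·x = [4, -12, 4]
P̄ = F·P·Fᵀ + Q = [21 6 -12; 6 29 -18; -12 -18 21]
y = z − H·x̄ = [13, 3]
S = H·P̄·Hᵀ + R = [56 21; 21 158]
K = P̄·Hᵀ·S⁻¹ = [477/8407 333/1201; 506/1201 252/1201; 186/8407 -414/1201]
x' = x̄ + K·y = [46822/8407, -7078/1201, 27352/8407]
P' = (I − K·H)·P̄ = [67359/8407 -8688/1201 27852/8407; -8688/1201 10077/1201 -4974/1201; 27852/8407 -4974/1201 21171/8407]

x' = [46822/8407, -7078/1201, 27352/8407]
P' = [67359/8407 -8688/1201 27852/8407; -8688/1201 10077/1201 -4974/1201; 27852/8407 -4974/1201 21171/8407]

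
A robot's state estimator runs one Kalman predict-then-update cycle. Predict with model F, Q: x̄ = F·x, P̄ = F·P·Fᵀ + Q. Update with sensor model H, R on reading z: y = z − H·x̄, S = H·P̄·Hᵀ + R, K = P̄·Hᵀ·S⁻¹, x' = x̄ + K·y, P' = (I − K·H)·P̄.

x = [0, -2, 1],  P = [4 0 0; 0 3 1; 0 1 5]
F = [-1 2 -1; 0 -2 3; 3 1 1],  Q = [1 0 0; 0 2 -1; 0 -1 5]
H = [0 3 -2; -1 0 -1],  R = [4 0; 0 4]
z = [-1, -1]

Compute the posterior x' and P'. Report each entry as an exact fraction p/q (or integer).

x' = [-10007/3035, 36471/15175, 61318/15175]
P' = [9337/607 -31386/3035 -46653/3035; -31386/3035 134608/15175 191114/15175; -46653/3035 191114/15175 285437/15175]

x̄ = F·x = [-5, 7, -1]
P̄ = F·P·Fᵀ + Q = [18 -19 -10; -19 47 9; -10 9 51]
y = z − H·x̄ = [-24, -7]
S = H·P̄·Hᵀ + R = [523 112; 112 53]
K = P̄·Hᵀ·S⁻¹ = [-213/3035 -8/3035; 5399/15175 -8546/15175; 617/15175 -13043/15175]
x' = x̄ + K·y = [-10007/3035, 36471/15175, 61318/15175]
P' = (I − K·H)·P̄ = [9337/607 -31386/3035 -46653/3035; -31386/3035 134608/15175 191114/15175; -46653/3035 191114/15175 285437/15175]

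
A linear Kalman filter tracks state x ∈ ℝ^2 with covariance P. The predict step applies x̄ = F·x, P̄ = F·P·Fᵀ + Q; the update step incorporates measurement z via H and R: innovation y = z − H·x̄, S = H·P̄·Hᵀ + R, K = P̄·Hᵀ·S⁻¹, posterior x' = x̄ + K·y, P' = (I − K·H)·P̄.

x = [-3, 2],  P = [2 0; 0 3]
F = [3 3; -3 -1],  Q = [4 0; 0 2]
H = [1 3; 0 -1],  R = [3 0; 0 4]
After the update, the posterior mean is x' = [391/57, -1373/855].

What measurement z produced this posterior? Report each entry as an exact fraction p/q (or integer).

z = [2, 3]

x̄ = F·x = [-3, 7]
P̄ = F·P·Fᵀ + Q = [49 -27; -27 23]
S = H·P̄·Hᵀ + R = [97 -42; -42 27]
K = P̄·Hᵀ·S⁻¹ = [6/19 85/57; 56/285 -467/855]
x' − x̄ = [562/57, -7358/855] = K·y
y = (KᵀK)⁻¹·Kᵀ·(x' − x̄) = [-16, 10]
z = y + H·x̄ = [-16, 10] + [18, -7] = [2, 3]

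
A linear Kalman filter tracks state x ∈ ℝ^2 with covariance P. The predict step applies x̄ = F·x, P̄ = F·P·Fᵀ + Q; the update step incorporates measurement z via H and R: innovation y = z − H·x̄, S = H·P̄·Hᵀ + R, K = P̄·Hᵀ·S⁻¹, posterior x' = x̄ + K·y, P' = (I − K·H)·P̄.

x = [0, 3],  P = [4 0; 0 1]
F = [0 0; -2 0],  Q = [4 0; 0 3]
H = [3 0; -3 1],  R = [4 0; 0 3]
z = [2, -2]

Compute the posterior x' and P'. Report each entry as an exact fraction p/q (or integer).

x' = [39/64, -19/128]
P' = [11/32 57/64; 57/64 627/128]

x̄ = F·x = [0, 0]
P̄ = F·P·Fᵀ + Q = [4 0; 0 19]
y = z − H·x̄ = [2, -2]
S = H·P̄·Hᵀ + R = [40 -36; -36 58]
K = P̄·Hᵀ·S⁻¹ = [33/128 -3/64; 171/256 95/128]
x' = x̄ + K·y = [39/64, -19/128]
P' = (I − K·H)·P̄ = [11/32 57/64; 57/64 627/128]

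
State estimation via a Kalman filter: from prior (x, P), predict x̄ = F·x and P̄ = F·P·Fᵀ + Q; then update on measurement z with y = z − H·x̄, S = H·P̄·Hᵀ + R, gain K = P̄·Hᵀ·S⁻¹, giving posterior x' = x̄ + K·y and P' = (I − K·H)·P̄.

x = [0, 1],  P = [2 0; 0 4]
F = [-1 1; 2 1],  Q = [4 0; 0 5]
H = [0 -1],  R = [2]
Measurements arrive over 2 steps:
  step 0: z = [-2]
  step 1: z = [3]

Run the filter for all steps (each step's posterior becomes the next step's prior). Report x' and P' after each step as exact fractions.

step 0: x̄ = F·x = [1, 1]
step 0: P̄ = F·P·Fᵀ + Q = [10 0; 0 17]
step 0: y = z − H·x̄ = [-1]
step 0: S = H·P̄·Hᵀ + R = [19]
step 0: K = P̄·Hᵀ·S⁻¹ = [0; -17/19]
step 0: x' = x̄ + K·y = [1, 36/19]
step 0: P' = (I − K·H)·P̄ = [10 0; 0 34/19]
step 1: x̄ = F·x = [17/19, 74/19]
step 1: P̄ = F·P·Fᵀ + Q = [300/19 -346/19; -346/19 889/19]
step 1: y = z − H·x̄ = [131/19]
step 1: S = H·P̄·Hᵀ + R = [927/19]
step 1: K = P̄·Hᵀ·S⁻¹ = [346/927; -889/927]
step 1: x' = x̄ + K·y = [3215/927, -2519/927]
step 1: P' = (I − K·H)·P̄ = [8336/927 -692/927; -692/927 1778/927]

step 0: x' = [1, 36/19], P' = [10 0; 0 34/19]
step 1: x' = [3215/927, -2519/927], P' = [8336/927 -692/927; -692/927 1778/927]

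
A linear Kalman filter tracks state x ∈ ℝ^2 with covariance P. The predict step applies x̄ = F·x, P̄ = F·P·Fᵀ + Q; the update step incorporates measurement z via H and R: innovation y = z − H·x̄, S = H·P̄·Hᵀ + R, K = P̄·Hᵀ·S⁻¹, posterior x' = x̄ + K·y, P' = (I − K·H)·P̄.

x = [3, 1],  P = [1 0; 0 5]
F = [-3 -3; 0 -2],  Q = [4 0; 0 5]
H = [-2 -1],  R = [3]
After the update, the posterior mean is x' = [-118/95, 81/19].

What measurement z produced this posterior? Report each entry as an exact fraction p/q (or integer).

x̄ = F·x = [-12, -2]
P̄ = F·P·Fᵀ + Q = [58 30; 30 25]
S = H·P̄·Hᵀ + R = [380]
K = P̄·Hᵀ·S⁻¹ = [-73/190; -17/76]
x' − x̄ = [1022/95, 119/19] = K·y
y = (KᵀK)⁻¹·Kᵀ·(x' − x̄) = [-28]
z = y + H·x̄ = [-28] + [26] = [-2]

z = [-2]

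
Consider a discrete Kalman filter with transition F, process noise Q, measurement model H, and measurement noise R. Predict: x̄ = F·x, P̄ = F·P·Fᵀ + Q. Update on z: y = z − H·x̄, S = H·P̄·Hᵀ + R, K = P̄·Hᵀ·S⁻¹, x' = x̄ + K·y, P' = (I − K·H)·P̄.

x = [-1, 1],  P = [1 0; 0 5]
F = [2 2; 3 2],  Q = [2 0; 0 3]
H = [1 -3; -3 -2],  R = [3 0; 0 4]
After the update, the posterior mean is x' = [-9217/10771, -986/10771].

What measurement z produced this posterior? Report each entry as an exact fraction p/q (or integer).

x̄ = F·x = [0, -1]
P̄ = F·P·Fᵀ + Q = [26 26; 26 32]
S = H·P̄·Hᵀ + R = [161 296; 296 678]
K = P̄·Hᵀ·S⁻¹ = [1612/10771 -2769/10771; -2714/10771 -1071/10771]
x' − x̄ = [-9217/10771, 9785/10771] = K·y
y = (KᵀK)⁻¹·Kᵀ·(x' − x̄) = [-4, 1]
z = y + H·x̄ = [-4, 1] + [3, 2] = [-1, 3]

z = [-1, 3]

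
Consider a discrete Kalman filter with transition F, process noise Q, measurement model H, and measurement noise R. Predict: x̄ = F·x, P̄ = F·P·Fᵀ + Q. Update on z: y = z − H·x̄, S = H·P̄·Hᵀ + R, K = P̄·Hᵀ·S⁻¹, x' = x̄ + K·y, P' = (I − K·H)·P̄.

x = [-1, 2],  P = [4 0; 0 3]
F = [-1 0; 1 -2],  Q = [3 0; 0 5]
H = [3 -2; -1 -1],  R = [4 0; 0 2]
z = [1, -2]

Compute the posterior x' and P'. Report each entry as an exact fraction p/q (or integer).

x̄ = F·x = [1, -5]
P̄ = F·P·Fᵀ + Q = [7 -4; -4 21]
y = z − H·x̄ = [-12, -6]
S = H·P̄·Hᵀ + R = [199 25; 25 22]
K = P̄·Hᵀ·S⁻¹ = [713/3753 -1322/3753; -763/3753 -2033/3753]
x' = x̄ + K·y = [1043/1251, 863/1251]
P' = (I − K·H)·P̄ = [1628/3753 1016/3753; 1016/3753 3050/3753]

x' = [1043/1251, 863/1251]
P' = [1628/3753 1016/3753; 1016/3753 3050/3753]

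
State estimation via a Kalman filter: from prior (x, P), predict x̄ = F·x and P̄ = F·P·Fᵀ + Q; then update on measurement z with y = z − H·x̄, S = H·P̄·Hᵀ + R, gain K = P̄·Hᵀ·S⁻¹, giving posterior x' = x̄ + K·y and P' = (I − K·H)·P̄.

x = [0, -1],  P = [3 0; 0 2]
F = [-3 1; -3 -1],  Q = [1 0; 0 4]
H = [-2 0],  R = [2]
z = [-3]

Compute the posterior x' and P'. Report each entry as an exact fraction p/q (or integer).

x̄ = F·x = [-1, 1]
P̄ = F·P·Fᵀ + Q = [30 25; 25 33]
y = z − H·x̄ = [-5]
S = H·P̄·Hᵀ + R = [122]
K = P̄·Hᵀ·S⁻¹ = [-30/61; -25/61]
x' = x̄ + K·y = [89/61, 186/61]
P' = (I − K·H)·P̄ = [30/61 25/61; 25/61 763/61]

x' = [89/61, 186/61]
P' = [30/61 25/61; 25/61 763/61]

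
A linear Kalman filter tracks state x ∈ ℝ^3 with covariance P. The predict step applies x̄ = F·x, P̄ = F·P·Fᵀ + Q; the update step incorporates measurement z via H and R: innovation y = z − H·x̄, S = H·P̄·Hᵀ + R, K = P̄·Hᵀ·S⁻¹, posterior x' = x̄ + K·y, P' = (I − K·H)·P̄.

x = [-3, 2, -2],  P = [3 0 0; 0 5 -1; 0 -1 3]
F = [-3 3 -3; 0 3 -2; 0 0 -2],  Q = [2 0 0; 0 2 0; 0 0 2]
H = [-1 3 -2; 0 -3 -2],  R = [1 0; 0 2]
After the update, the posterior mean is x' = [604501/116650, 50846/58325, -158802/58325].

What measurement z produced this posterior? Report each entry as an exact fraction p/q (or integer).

z = [3, 3]

x̄ = F·x = [21, 10, 4]
P̄ = F·P·Fᵀ + Q = [119 78 24; 78 71 18; 24 18 14]
S = H·P̄·Hᵀ + R = [227 -301; -301 913]
K = P̄·Hᵀ·S⁻¹ = [-23711/116650 -43847/116650; 7719/58325 -13362/58325; -11428/58325 -9006/58325]
x' − x̄ = [-1845149/116650, -532404/58325, -392102/58325] = K·y
y = (KᵀK)⁻¹·Kᵀ·(x' − x̄) = [2, 41]
z = y + H·x̄ = [2, 41] + [1, -38] = [3, 3]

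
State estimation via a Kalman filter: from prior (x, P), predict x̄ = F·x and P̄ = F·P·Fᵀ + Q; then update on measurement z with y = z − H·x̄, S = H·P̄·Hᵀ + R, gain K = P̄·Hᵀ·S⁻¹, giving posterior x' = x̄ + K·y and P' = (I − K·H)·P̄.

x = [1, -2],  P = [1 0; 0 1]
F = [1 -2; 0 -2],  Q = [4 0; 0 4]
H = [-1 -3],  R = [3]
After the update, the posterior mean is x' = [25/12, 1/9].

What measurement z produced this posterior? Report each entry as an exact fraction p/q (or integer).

x̄ = F·x = [5, 4]
P̄ = F·P·Fᵀ + Q = [9 4; 4 8]
S = H·P̄·Hᵀ + R = [108]
K = P̄·Hᵀ·S⁻¹ = [-7/36; -7/27]
x' − x̄ = [-35/12, -35/9] = K·y
y = (KᵀK)⁻¹·Kᵀ·(x' − x̄) = [15]
z = y + H·x̄ = [15] + [-17] = [-2]

z = [-2]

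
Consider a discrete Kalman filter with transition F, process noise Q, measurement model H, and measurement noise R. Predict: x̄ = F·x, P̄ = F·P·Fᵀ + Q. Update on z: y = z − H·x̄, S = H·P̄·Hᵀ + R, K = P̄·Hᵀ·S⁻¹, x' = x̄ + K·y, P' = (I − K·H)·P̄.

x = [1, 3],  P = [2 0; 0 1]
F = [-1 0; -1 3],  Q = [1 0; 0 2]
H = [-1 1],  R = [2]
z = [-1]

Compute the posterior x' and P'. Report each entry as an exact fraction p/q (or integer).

x' = [-2/7, 1/7]
P' = [41/14 39/14; 39/14 61/14]

x̄ = F·x = [-1, 8]
P̄ = F·P·Fᵀ + Q = [3 2; 2 13]
y = z − H·x̄ = [-10]
S = H·P̄·Hᵀ + R = [14]
K = P̄·Hᵀ·S⁻¹ = [-1/14; 11/14]
x' = x̄ + K·y = [-2/7, 1/7]
P' = (I − K·H)·P̄ = [41/14 39/14; 39/14 61/14]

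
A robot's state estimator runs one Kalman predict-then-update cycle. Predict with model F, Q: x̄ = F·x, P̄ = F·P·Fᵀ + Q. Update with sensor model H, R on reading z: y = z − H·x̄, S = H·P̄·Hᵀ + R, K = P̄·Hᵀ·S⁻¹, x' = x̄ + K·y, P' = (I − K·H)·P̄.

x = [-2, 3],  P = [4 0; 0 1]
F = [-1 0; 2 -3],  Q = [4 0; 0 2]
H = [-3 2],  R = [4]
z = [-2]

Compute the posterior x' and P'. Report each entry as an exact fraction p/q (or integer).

x' = [-16/7, -65/14]
P' = [16/7 22/7; 22/7 369/70]

x̄ = F·x = [2, -13]
P̄ = F·P·Fᵀ + Q = [8 -8; -8 27]
y = z − H·x̄ = [30]
S = H·P̄·Hᵀ + R = [280]
K = P̄·Hᵀ·S⁻¹ = [-1/7; 39/140]
x' = x̄ + K·y = [-16/7, -65/14]
P' = (I − K·H)·P̄ = [16/7 22/7; 22/7 369/70]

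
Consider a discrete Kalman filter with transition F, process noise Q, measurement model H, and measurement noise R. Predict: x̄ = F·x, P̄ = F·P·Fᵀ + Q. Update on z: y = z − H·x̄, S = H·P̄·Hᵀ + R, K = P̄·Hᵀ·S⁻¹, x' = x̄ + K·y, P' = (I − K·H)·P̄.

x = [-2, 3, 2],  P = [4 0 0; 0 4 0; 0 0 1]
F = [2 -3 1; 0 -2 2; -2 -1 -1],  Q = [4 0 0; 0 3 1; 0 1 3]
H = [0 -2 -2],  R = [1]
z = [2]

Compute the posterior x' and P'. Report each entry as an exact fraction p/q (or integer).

x̄ = F·x = [-11, -2, -1]
P̄ = F·P·Fᵀ + Q = [57 26 -5; 26 23 7; -5 7 24]
y = z − H·x̄ = [-4]
S = H·P̄·Hᵀ + R = [245]
K = P̄·Hᵀ·S⁻¹ = [-6/35; -12/49; -62/245]
x' = x̄ + K·y = [-361/35, -50/49, 3/245]
P' = (I − K·H)·P̄ = [249/5 110/7 -547/35; 110/7 407/49 -401/49; -547/35 -401/49 2036/245]

x' = [-361/35, -50/49, 3/245]
P' = [249/5 110/7 -547/35; 110/7 407/49 -401/49; -547/35 -401/49 2036/245]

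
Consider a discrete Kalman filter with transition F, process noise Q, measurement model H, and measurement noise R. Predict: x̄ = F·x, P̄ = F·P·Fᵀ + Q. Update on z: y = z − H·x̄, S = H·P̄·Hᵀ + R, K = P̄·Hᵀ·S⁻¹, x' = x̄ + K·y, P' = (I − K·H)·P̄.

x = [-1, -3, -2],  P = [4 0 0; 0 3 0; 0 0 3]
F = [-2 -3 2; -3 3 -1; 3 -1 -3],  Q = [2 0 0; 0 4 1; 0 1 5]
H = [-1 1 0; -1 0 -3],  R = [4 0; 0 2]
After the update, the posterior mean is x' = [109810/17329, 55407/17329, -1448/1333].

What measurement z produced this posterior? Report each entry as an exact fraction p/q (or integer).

z = [-3, -3]

x̄ = F·x = [7, -4, 6]
P̄ = F·P·Fᵀ + Q = [57 -9 -33; -9 70 -35; -33 -35 71]
S = H·P̄·Hᵀ + R = [149 72; 72 500]
K = P̄·Hᵀ·S⁻¹ = [-9006/17329 5505/34658; 7823/17329 5649/34658; 230/1333 -513/1333]
x' − x̄ = [-11493/17329, 124723/17329, -9446/1333] = K·y
y = (KᵀK)⁻¹·Kᵀ·(x' − x̄) = [8, 22]
z = y + H·x̄ = [8, 22] + [-11, -25] = [-3, -3]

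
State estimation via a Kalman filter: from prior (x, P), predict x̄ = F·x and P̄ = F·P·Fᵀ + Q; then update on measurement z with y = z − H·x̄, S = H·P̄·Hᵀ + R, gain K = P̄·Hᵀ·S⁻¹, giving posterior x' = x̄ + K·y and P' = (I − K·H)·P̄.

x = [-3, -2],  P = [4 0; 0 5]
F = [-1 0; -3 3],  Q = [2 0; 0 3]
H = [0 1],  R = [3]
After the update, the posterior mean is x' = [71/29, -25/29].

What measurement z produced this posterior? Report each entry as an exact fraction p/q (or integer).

z = [-1]

x̄ = F·x = [3, 3]
P̄ = F·P·Fᵀ + Q = [6 12; 12 84]
S = H·P̄·Hᵀ + R = [87]
K = P̄·Hᵀ·S⁻¹ = [4/29; 28/29]
x' − x̄ = [-16/29, -112/29] = K·y
y = (KᵀK)⁻¹·Kᵀ·(x' − x̄) = [-4]
z = y + H·x̄ = [-4] + [3] = [-1]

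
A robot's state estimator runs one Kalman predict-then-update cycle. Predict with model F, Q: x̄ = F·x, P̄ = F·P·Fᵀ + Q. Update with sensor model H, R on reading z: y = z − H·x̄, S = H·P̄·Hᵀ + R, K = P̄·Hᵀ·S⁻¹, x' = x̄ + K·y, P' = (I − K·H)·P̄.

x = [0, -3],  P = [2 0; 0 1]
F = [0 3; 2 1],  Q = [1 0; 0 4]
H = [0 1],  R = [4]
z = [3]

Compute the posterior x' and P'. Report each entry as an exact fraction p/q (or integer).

x̄ = F·x = [-9, -3]
P̄ = F·P·Fᵀ + Q = [10 3; 3 13]
y = z − H·x̄ = [6]
S = H·P̄·Hᵀ + R = [17]
K = P̄·Hᵀ·S⁻¹ = [3/17; 13/17]
x' = x̄ + K·y = [-135/17, 27/17]
P' = (I − K·H)·P̄ = [161/17 12/17; 12/17 52/17]

x' = [-135/17, 27/17]
P' = [161/17 12/17; 12/17 52/17]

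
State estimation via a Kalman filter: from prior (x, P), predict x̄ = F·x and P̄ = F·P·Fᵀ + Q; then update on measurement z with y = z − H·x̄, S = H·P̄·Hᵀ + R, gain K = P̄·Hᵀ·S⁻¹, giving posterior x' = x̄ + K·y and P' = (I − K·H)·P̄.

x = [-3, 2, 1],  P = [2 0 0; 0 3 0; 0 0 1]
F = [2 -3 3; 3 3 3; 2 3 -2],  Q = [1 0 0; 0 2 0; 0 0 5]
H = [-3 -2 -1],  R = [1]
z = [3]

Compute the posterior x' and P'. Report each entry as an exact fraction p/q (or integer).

x̄ = F·x = [-9, 0, -2]
P̄ = F·P·Fᵀ + Q = [45 -6 -25; -6 56 33; -25 33 44]
y = z − H·x̄ = [-26]
S = H·P̄·Hᵀ + R = [584]
K = P̄·Hᵀ·S⁻¹ = [-49/292; -127/584; -35/584]
x' = x̄ + K·y = [-677/146, 1651/292, -129/292]
P' = (I − K·H)·P̄ = [4169/146 -7975/292 -9015/292; -7975/292 16575/584 14827/584; -9015/292 14827/584 24471/584]

x' = [-677/146, 1651/292, -129/292]
P' = [4169/146 -7975/292 -9015/292; -7975/292 16575/584 14827/584; -9015/292 14827/584 24471/584]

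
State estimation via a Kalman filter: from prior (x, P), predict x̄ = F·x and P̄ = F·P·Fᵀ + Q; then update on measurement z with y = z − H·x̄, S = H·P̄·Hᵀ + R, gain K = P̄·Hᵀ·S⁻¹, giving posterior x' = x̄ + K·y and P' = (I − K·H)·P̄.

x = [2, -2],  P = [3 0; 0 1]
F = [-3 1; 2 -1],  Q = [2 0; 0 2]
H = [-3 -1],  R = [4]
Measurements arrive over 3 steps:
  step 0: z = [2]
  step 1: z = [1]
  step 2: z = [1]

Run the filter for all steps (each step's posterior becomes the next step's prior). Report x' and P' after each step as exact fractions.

step 0: x̄ = F·x = [-8, 6]
step 0: P̄ = F·P·Fᵀ + Q = [30 -19; -19 15]
step 0: y = z − H·x̄ = [-16]
step 0: S = H·P̄·Hᵀ + R = [175]
step 0: K = P̄·Hᵀ·S⁻¹ = [-71/175; 6/25]
step 0: x' = x̄ + K·y = [-264/175, 54/25]
step 0: P' = (I − K·H)·P̄ = [209/175 -49/25; -49/25 123/25]
step 1: x̄ = F·x = [234/35, -906/175]
step 1: P̄ = F·P·Fᵀ + Q = [206/7 -766/35; -766/35 3419/175]
step 1: y = z − H·x̄ = [397/25]
step 1: S = H·P̄·Hᵀ + R = [3927/25]
step 1: K = P̄·Hᵀ·S⁻¹ = [-1660/3927; 1153/3927]
step 1: x' = x̄ + K·y = [-106/3927, -2021/3927]
step 1: P' = (I − K·H)·P̄ = [5342/3927 -9386/3927; -9386/3927 23546/3927]
step 2: x̄ = F·x = [-1703/3927, 603/1309]
step 2: P̄ = F·P·Fᵀ + Q = [135794/3927 -34176/1309; -34176/1309 30104/1309]
step 2: y = z − H·x̄ = [19/119]
step 2: S = H·P̄·Hᵀ + R = [21606/119]
step 2: K = P̄·Hᵀ·S⁻¹ = [-4619/10803; 3292/10803]
step 2: x' = x̄ + K·y = [-19882/39611, 60523/118833]
step 2: P' = (I − K·H)·P̄ = [1154156/831831 -2039816/831831; -2039816/831831 5105512/831831]

step 0: x' = [-264/175, 54/25], P' = [209/175 -49/25; -49/25 123/25]
step 1: x' = [-106/3927, -2021/3927], P' = [5342/3927 -9386/3927; -9386/3927 23546/3927]
step 2: x' = [-19882/39611, 60523/118833], P' = [1154156/831831 -2039816/831831; -2039816/831831 5105512/831831]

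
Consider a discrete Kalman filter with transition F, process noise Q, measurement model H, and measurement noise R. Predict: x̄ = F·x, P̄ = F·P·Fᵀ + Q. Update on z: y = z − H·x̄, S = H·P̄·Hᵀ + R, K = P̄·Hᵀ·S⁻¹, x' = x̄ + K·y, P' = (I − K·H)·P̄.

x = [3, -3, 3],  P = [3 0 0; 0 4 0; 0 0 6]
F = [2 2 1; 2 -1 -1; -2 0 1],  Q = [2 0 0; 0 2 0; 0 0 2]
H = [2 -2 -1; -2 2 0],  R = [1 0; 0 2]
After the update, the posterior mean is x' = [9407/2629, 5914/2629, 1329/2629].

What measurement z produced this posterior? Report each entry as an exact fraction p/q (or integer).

x̄ = F·x = [3, 6, -3]
P̄ = F·P·Fᵀ + Q = [36 -2 -6; -2 24 -18; -6 -18 20]
S = H·P̄·Hᵀ + R = [229 -232; -232 258]
K = P̄·Hᵀ·S⁻¹ = [1762/2629 810/2629; 1646/2629 2010/2629; -2268/2629 -2284/2629]
x' − x̄ = [1520/2629, -9860/2629, 9216/2629] = K·y
y = (KᵀK)⁻¹·Kᵀ·(x' − x̄) = [5, -9]
z = y + H·x̄ = [5, -9] + [-3, 6] = [2, -3]

z = [2, -3]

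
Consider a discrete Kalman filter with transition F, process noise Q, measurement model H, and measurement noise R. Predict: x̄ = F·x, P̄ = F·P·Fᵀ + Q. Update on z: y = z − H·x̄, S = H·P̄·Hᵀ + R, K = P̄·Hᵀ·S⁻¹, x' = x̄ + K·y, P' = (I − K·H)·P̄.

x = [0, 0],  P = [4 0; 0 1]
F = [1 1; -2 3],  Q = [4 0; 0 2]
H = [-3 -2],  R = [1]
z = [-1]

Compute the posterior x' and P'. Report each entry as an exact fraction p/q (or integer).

x' = [17/130, 3/10]
P' = [881/130 -101/10; -101/10 153/10]

x̄ = F·x = [0, 0]
P̄ = F·P·Fᵀ + Q = [9 -5; -5 27]
y = z − H·x̄ = [-1]
S = H·P̄·Hᵀ + R = [130]
K = P̄·Hᵀ·S⁻¹ = [-17/130; -3/10]
x' = x̄ + K·y = [17/130, 3/10]
P' = (I − K·H)·P̄ = [881/130 -101/10; -101/10 153/10]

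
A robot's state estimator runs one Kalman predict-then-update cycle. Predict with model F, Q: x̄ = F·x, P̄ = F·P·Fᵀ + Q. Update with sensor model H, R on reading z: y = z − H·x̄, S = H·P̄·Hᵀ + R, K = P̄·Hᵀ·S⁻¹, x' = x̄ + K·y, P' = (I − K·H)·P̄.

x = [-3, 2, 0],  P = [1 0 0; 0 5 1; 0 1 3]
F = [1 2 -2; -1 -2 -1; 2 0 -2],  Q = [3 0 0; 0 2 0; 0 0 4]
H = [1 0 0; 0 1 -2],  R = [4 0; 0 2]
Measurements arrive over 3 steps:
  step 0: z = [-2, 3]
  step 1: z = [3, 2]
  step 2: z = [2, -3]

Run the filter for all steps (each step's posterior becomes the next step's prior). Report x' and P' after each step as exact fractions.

step 0: x' = [-926/1471, 111/1471, -2506/1471], P' = [4604/1471 -2312/1471 -1024/1471; -2312/1471 36350/1471 18156/1471; -1024/1471 18156/1471 9772/1471]
step 1: x' = [2978663/1038921, 1622870/1038921, -58848/346307], P' = [3577780/1038921 -7602344/1038921 -1256704/346307; -7602344/1038921 50550037/1038921 8466212/346307; -1256704/346307 8466212/346307 4422780/346307]
step 2: x' = [146382644/62901257, -406634133/503210056, 159670841/125802514], P' = [229577284/62901257 -543415063/62901257 -271489028/62901257; -543415063/62901257 57804892025/1006420112 7298575831/251605028; -271489028/62901257 7298575831/251605028 952149309/62901257]

step 0: x̄ = F·x = [1, -1, -6]
step 0: P̄ = F·P·Fᵀ + Q = [28 -13 10; -13 30 8; 10 8 20]
step 0: y = z − H·x̄ = [-3, -8]
step 0: S = H·P̄·Hᵀ + R = [32 -33; -33 80]
step 0: K = P̄·Hᵀ·S⁻¹ = [1151/1471 -132/1471; -578/1471 19/1471; -256/1471 -694/1471]
step 0: x' = x̄ + K·y = [-926/1471, 111/1471, -2506/1471]
step 0: P' = (I − K·H)·P̄ = [4604/1471 -2312/1471 -1024/1471; -2312/1471 36350/1471 18156/1471; -1024/1471 18156/1471 9772/1471]
step 1: x̄ = F·x = [4308/1471, 3210/1471, 3160/1471]
step 1: P̄ = F·P·Fᵀ + Q = [43105/1471 -85924/1471 -27432/1471; -85924/1471 224046/1471 92208/1471; -27432/1471 92208/1471 71580/1471]
step 1: y = z − H·x̄ = [105/1471, 6052/1471]
step 1: S = H·P̄·Hᵀ + R = [48989/1471 -31060/1471; -31060/1471 144476/1471]
step 1: K = P̄·Hᵀ·S⁻¹ = [894445/1038921 -31060/1038921; -1900586/1038921 -247235/2077842; -314176/346307 -189674/346307]
step 1: x' = x̄ + K·y = [2978663/1038921, 1622870/1038921, -58848/346307]
step 1: P' = (I − K·H)·P̄ = [3577780/1038921 -7602344/1038921 -1256704/346307; -7602344/1038921 50550037/1038921 8466212/346307; -1256704/346307 8466212/346307 4422780/346307]
step 2: x̄ = F·x = [2192497/346307, -2015953/346307, 6310414/1038921]
step 2: P̄ = F·P·Fᵀ + Q = [14483345/346307 -33934904/346307 -16384776/346307; -33934904/346307 94923018/346307 50461680/346307; -16384776/346307 50461680/346307 101701060/1038921]
step 2: y = z − H·x̄ = [-1499883/346307, 15551924/1038921]
step 2: S = H·P̄·Hᵀ + R = [15868573/346307 -1165352/346307; -1165352/346307 88110976/1038921]
step 2: K = P̄·Hᵀ·S⁻¹ = [57394321/62901257 -437007/125802514; -543415063/251605028 -583714623/2012840224; -67872257/62901257 -318618641/503210056]
step 2: x' = x̄ + K·y = [146382644/62901257, -406634133/503210056, 159670841/125802514]
step 2: P' = (I − K·H)·P̄ = [229577284/62901257 -543415063/62901257 -271489028/62901257; -543415063/62901257 57804892025/1006420112 7298575831/251605028; -271489028/62901257 7298575831/251605028 952149309/62901257]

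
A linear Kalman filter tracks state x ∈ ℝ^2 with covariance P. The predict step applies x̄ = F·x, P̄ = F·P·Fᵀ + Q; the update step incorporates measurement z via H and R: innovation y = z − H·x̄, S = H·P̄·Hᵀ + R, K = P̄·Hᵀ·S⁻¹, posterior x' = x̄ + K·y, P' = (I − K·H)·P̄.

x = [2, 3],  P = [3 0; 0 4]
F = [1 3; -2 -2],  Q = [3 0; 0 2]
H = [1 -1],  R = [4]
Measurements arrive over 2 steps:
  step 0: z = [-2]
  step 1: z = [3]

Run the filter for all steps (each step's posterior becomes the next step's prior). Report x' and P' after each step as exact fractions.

step 0: x̄ = F·x = [11, -10]
step 0: P̄ = F·P·Fᵀ + Q = [42 -30; -30 30]
step 0: y = z − H·x̄ = [-23]
step 0: S = H·P̄·Hᵀ + R = [136]
step 0: K = P̄·Hᵀ·S⁻¹ = [9/17; -15/34]
step 0: x' = x̄ + K·y = [-20/17, 5/34]
step 0: P' = (I − K·H)·P̄ = [66/17 30/17; 30/17 60/17]
step 1: x̄ = F·x = [-25/34, 35/17]
step 1: P̄ = F·P·Fᵀ + Q = [837/17 -732/17; -732/17 778/17]
step 1: y = z − H·x̄ = [197/34]
step 1: S = H·P̄·Hᵀ + R = [3147/17]
step 1: K = P̄·Hᵀ·S⁻¹ = [523/1049; -1510/3147]
step 1: x' = x̄ + K·y = [2259/1049, -2270/3147]
step 1: P' = (I − K·H)·P̄ = [3378/1049 1286/1049; 1286/1049 9898/3147]

step 0: x' = [-20/17, 5/34], P' = [66/17 30/17; 30/17 60/17]
step 1: x' = [2259/1049, -2270/3147], P' = [3378/1049 1286/1049; 1286/1049 9898/3147]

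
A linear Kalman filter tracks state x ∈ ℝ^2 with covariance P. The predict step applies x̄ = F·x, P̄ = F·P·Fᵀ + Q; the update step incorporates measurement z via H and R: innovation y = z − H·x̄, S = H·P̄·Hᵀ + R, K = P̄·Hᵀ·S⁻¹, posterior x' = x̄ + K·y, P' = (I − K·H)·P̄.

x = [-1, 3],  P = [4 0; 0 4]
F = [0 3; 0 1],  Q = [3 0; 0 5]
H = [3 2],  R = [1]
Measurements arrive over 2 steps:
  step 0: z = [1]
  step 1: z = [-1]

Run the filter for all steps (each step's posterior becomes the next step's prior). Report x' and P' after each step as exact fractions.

step 0: x̄ = F·x = [9, 3]
step 0: P̄ = F·P·Fᵀ + Q = [39 12; 12 9]
step 0: y = z − H·x̄ = [-32]
step 0: S = H·P̄·Hᵀ + R = [532]
step 0: K = P̄·Hᵀ·S⁻¹ = [141/532; 27/266]
step 0: x' = x̄ + K·y = [69/133, -33/133]
step 0: P' = (I − K·H)·P̄ = [867/532 -615/266; -615/266 468/133]
step 1: x̄ = F·x = [-99/133, -33/133]
step 1: P̄ = F·P·Fᵀ + Q = [4611/133 1404/133; 1404/133 1133/133]
step 1: y = z − H·x̄ = [230/133]
step 1: S = H·P̄·Hᵀ + R = [63012/133]
step 1: K = P̄·Hᵀ·S⁻¹ = [5547/21004; 3239/31506]
step 1: x' = x̄ + K·y = [-3021/10502, -1108/15753]
step 1: P' = (I − K·H)·P̄ = [34149/21004 -24225/10502; -24225/10502 55316/15753]

step 0: x' = [69/133, -33/133], P' = [867/532 -615/266; -615/266 468/133]
step 1: x' = [-3021/10502, -1108/15753], P' = [34149/21004 -24225/10502; -24225/10502 55316/15753]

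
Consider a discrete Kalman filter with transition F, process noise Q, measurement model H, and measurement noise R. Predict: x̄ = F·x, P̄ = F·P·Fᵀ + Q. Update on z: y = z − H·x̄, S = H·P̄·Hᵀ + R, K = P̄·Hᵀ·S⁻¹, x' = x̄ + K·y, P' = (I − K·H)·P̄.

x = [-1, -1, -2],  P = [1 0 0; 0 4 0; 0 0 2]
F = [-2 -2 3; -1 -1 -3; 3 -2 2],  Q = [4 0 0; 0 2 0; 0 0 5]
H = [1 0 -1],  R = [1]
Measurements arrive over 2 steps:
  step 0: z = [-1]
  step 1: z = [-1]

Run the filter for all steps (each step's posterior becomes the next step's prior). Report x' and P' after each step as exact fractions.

step 0: x̄ = F·x = [-2, 8, -5]
step 0: P̄ = F·P·Fᵀ + Q = [42 -8 22; -8 25 -7; 22 -7 38]
step 0: y = z − H·x̄ = [-4]
step 0: S = H·P̄·Hᵀ + R = [37]
step 0: K = P̄·Hᵀ·S⁻¹ = [20/37; -1/37; -16/37]
step 0: x' = x̄ + K·y = [-154/37, 300/37, -121/37]
step 0: P' = (I − K·H)·P̄ = [1154/37 -276/37 1134/37; -276/37 924/37 -275/37; 1134/37 -275/37 1150/37]
step 1: x̄ = F·x = [-655/37, 217/37, -1304/37]
step 1: P̄ = F·P·Fᵀ + Q = [6294/37 -4721/37 12644/37; -4721/37 17104/37 -21812/37; 12644/37 -21812/37 37987/37]
step 1: y = z − H·x̄ = [-686/37]
step 1: S = H·P̄·Hᵀ + R = [19030/37]
step 1: K = P̄·Hᵀ·S⁻¹ = [-635/1903; 17091/19030; -25343/19030]
step 1: x' = x̄ + K·y = [-21915/1903, -102634/9515, -100403/9515]
step 1: P' = (I − K·H)·P̄ = [214736/1903 50506/1903 215371/1903; 50506/1903 902347/19030 487969/19030; 215371/1903 487969/19030 2179053/19030]

step 0: x' = [-154/37, 300/37, -121/37], P' = [1154/37 -276/37 1134/37; -276/37 924/37 -275/37; 1134/37 -275/37 1150/37]
step 1: x' = [-21915/1903, -102634/9515, -100403/9515], P' = [214736/1903 50506/1903 215371/1903; 50506/1903 902347/19030 487969/19030; 215371/1903 487969/19030 2179053/19030]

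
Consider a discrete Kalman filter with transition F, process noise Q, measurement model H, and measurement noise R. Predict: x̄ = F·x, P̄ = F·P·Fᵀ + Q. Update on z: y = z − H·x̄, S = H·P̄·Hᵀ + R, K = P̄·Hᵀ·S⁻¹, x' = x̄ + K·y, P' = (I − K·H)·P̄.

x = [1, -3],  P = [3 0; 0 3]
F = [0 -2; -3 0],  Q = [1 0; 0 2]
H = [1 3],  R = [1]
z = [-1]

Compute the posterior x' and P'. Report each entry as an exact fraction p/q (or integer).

x' = [1676/275, -651/275]
P' = [3406/275 -1131/275; -1131/275 406/275]

x̄ = F·x = [6, -3]
P̄ = F·P·Fᵀ + Q = [13 0; 0 29]
y = z − H·x̄ = [2]
S = H·P̄·Hᵀ + R = [275]
K = P̄·Hᵀ·S⁻¹ = [13/275; 87/275]
x' = x̄ + K·y = [1676/275, -651/275]
P' = (I − K·H)·P̄ = [3406/275 -1131/275; -1131/275 406/275]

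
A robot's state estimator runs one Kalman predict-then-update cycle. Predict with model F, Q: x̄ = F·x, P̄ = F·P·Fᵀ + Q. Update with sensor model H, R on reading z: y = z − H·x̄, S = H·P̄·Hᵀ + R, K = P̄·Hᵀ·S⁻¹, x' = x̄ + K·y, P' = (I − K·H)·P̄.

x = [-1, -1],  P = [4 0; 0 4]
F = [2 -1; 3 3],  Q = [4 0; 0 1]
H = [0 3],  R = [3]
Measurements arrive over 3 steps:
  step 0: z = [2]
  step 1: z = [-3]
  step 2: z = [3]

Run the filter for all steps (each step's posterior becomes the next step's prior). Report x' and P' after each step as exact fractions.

step 0: x' = [1/11, 7/11], P' = [1212/55 3/55; 3/55 73/220]
step 1: x' = [-67400/26879, -26739/26879], P' = [1005992/134395 5781/26879; 5781/26879 8945/26879]
step 2: x' = [84239293/30467809, 28921329/30467809], P' = [217524823/30467809 5988492/30467809; 5988492/30467809 10111138/30467809]

step 0: x̄ = F·x = [-1, -6]
step 0: P̄ = F·P·Fᵀ + Q = [24 12; 12 73]
step 0: y = z − H·x̄ = [20]
step 0: S = H·P̄·Hᵀ + R = [660]
step 0: K = P̄·Hᵀ·S⁻¹ = [3/55; 73/220]
step 0: x' = x̄ + K·y = [1/11, 7/11]
step 0: P' = (I − K·H)·P̄ = [1212/55 3/55; 3/55 73/220]
step 1: x̄ = F·x = [-5/11, 24/11]
step 1: P̄ = F·P·Fᵀ + Q = [20297/220 5781/44; 5781/44 8945/44]
step 1: y = z − H·x̄ = [-105/11]
step 1: S = H·P̄·Hᵀ + R = [80637/44]
step 1: K = P̄·Hᵀ·S⁻¹ = [5781/26879; 8945/26879]
step 1: x' = x̄ + K·y = [-67400/26879, -26739/26879]
step 1: P' = (I − K·H)·P̄ = [1005992/134395 5781/26879; 5781/26879 8945/26879]
step 2: x̄ = F·x = [-108061/26879, -282417/26879]
step 2: P̄ = F·P·Fᵀ + Q = [4490653/134395 5988492/134395; 5988492/134395 10111138/134395]
step 2: y = z − H·x̄ = [927888/26879]
step 2: S = H·P̄·Hᵀ + R = [91403427/134395]
step 2: K = P̄·Hᵀ·S⁻¹ = [5988492/30467809; 10111138/30467809]
step 2: x' = x̄ + K·y = [84239293/30467809, 28921329/30467809]
step 2: P' = (I − K·H)·P̄ = [217524823/30467809 5988492/30467809; 5988492/30467809 10111138/30467809]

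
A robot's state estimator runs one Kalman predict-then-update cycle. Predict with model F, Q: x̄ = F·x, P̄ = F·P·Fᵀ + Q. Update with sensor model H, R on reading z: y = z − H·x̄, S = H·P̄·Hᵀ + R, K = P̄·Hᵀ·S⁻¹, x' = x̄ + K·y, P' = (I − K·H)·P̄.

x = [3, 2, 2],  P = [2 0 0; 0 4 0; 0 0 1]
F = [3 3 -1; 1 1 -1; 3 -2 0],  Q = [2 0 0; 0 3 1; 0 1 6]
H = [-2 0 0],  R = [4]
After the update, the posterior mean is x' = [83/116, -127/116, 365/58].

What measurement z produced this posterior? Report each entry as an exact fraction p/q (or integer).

x̄ = F·x = [13, 3, 5]
P̄ = F·P·Fᵀ + Q = [57 19 -6; 19 10 -1; -6 -1 40]
S = H·P̄·Hᵀ + R = [232]
K = P̄·Hᵀ·S⁻¹ = [-57/116; -19/116; 3/58]
x' − x̄ = [-1425/116, -475/116, 75/58] = K·y
y = (KᵀK)⁻¹·Kᵀ·(x' − x̄) = [25]
z = y + H·x̄ = [25] + [-26] = [-1]

z = [-1]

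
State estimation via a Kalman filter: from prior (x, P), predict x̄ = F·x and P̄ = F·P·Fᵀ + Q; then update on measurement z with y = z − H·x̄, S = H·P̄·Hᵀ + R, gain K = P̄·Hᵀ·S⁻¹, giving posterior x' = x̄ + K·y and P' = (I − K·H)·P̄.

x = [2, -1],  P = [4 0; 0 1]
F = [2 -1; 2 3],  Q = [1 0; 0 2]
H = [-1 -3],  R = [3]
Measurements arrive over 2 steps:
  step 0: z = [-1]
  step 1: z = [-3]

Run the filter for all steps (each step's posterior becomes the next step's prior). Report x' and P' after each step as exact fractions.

step 0: x' = [23/6, -158/171], P' = [17/2 -8/3; -8/3 199/171]
step 1: x' = [70707/51154, 15526/25577], P' = [461253/51154 -67782/25577; -67782/25577 28003/25577]

step 0: x̄ = F·x = [5, 1]
step 0: P̄ = F·P·Fᵀ + Q = [18 13; 13 27]
step 0: y = z − H·x̄ = [7]
step 0: S = H·P̄·Hᵀ + R = [342]
step 0: K = P̄·Hᵀ·S⁻¹ = [-1/6; -47/171]
step 0: x' = x̄ + K·y = [23/6, -158/171]
step 0: P' = (I − K·H)·P̄ = [17/2 -8/3; -8/3 199/171]
step 1: x̄ = F·x = [1469/171, 93/19]
step 1: P̄ = F·P·Fᵀ + Q = [8008/171 377/19; 377/19 275/19]
step 1: y = z − H·x̄ = [3467/171]
step 1: S = H·P̄·Hᵀ + R = [51154/171]
step 1: K = P̄·Hᵀ·S⁻¹ = [-18187/51154; -5409/25577]
step 1: x' = x̄ + K·y = [70707/51154, 15526/25577]
step 1: P' = (I − K·H)·P̄ = [461253/51154 -67782/25577; -67782/25577 28003/25577]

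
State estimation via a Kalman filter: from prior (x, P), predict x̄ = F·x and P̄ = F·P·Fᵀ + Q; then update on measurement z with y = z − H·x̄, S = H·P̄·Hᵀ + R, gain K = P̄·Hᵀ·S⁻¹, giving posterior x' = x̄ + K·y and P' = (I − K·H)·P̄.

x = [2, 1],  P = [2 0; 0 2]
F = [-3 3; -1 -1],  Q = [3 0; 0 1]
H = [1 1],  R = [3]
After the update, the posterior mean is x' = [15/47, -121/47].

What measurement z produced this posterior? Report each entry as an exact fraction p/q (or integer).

x̄ = F·x = [-3, -3]
P̄ = F·P·Fᵀ + Q = [39 0; 0 5]
S = H·P̄·Hᵀ + R = [47]
K = P̄·Hᵀ·S⁻¹ = [39/47; 5/47]
x' − x̄ = [156/47, 20/47] = K·y
y = (KᵀK)⁻¹·Kᵀ·(x' − x̄) = [4]
z = y + H·x̄ = [4] + [-6] = [-2]

z = [-2]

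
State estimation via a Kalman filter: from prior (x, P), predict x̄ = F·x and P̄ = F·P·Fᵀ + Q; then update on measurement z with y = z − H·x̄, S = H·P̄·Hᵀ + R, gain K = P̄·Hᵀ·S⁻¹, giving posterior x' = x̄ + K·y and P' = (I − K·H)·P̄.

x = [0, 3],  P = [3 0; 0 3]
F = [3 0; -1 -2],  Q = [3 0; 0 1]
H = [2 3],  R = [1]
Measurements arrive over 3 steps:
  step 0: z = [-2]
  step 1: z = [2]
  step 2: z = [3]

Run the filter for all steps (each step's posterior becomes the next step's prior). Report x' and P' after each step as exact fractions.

step 0: x̄ = F·x = [0, -6]
step 0: P̄ = F·P·Fᵀ + Q = [30 -9; -9 16]
step 0: y = z − H·x̄ = [16]
step 0: S = H·P̄·Hᵀ + R = [157]
step 0: K = P̄·Hᵀ·S⁻¹ = [33/157; 30/157]
step 0: x' = x̄ + K·y = [528/157, -462/157]
step 0: P' = (I − K·H)·P̄ = [3621/157 -2403/157; -2403/157 1612/157]
step 1: x̄ = F·x = [1584/157, 396/157]
step 1: P̄ = F·P·Fᵀ + Q = [33060/157 3555/157; 3555/157 614/157]
step 1: y = z − H·x̄ = [-4042/157]
step 1: S = H·P̄·Hᵀ + R = [180583/157]
step 1: K = P̄·Hᵀ·S⁻¹ = [76785/180583; 8952/180583]
step 1: x' = x̄ + K·y = [-154914/180583, 225012/180583]
step 1: P' = (I − K·H)·P̄ = [472215/180583 -289215/180583; -289215/180583 195794/180583]
step 2: x̄ = F·x = [-464742/180583, -295110/180583]
step 2: P̄ = F·P·Fᵀ + Q = [4791684/180583 318645/180583; 318645/180583 279114/180583]
step 2: y = z − H·x̄ = [2356563/180583]
step 2: S = H·P̄·Hᵀ + R = [25683085/180583]
step 2: K = P̄·Hᵀ·S⁻¹ = [10539303/25683085; 1474632/25683085]
step 2: x' = x̄ + K·y = [71438193/25683085, -22727898/25683085]
step 2: P' = (I − K·H)·P̄ = [66386757/25683085 -40744737/25683085; -40744737/25683085 27654702/25683085]

step 0: x' = [528/157, -462/157], P' = [3621/157 -2403/157; -2403/157 1612/157]
step 1: x' = [-154914/180583, 225012/180583], P' = [472215/180583 -289215/180583; -289215/180583 195794/180583]
step 2: x' = [71438193/25683085, -22727898/25683085], P' = [66386757/25683085 -40744737/25683085; -40744737/25683085 27654702/25683085]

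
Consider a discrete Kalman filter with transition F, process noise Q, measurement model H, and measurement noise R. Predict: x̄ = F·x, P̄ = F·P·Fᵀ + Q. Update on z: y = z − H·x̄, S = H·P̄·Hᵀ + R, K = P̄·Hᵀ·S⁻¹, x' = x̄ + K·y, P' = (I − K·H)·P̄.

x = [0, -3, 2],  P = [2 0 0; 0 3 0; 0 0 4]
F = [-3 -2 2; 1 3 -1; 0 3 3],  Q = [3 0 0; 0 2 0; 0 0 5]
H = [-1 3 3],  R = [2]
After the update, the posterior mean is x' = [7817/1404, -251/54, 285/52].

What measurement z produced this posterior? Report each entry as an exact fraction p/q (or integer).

x̄ = F·x = [10, -11, -3]
P̄ = F·P·Fᵀ + Q = [49 -32 6; -32 35 15; 6 15 68]
S = H·P̄·Hᵀ + R = [1404]
K = P̄·Hᵀ·S⁻¹ = [-127/1404; 7/54; 9/52]
x' − x̄ = [-6223/1404, 343/54, 441/52] = K·y
y = (KᵀK)⁻¹·Kᵀ·(x' − x̄) = [49]
z = y + H·x̄ = [49] + [-52] = [-3]

z = [-3]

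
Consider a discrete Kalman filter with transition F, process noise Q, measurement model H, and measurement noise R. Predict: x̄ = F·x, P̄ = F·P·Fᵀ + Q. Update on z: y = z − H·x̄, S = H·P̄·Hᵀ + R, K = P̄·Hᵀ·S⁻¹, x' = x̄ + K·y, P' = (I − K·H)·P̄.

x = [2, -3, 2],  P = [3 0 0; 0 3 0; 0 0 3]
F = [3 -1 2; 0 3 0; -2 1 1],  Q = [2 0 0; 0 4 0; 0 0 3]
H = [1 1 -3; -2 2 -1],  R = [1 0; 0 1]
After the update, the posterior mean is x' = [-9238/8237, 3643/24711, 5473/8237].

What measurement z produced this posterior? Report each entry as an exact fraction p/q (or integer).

x̄ = F·x = [13, -9, -5]
P̄ = F·P·Fᵀ + Q = [44 -9 -15; -9 31 9; -15 9 21]
S = H·P̄·Hᵀ + R = [283 -101; -101 298]
K = P̄·Hᵀ·S⁻¹ = [4883/24711 -5891/24711; 5681/74133 19588/74133; -5945/24711 224/24711]
x' − x̄ = [-116319/8237, 226042/24711, 46658/8237] = K·y
y = (KᵀK)⁻¹·Kᵀ·(x' − x̄) = [-22, 41]
z = y + H·x̄ = [-22, 41] + [19, -39] = [-3, 2]

z = [-3, 2]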